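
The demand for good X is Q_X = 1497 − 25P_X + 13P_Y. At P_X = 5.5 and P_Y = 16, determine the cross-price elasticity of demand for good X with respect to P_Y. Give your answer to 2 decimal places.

0.13

At P_X = 5.5 and P_Y = 16: Q_X = 1567.5.
∂Q_X/∂P_Y = 13.
ε = (∂Q_X/∂P_Y)(P_Y/Q_X) = 13 × (16/1567.5) ≈ 0.13.
Since ε > 0, good X and good Y are substitutes.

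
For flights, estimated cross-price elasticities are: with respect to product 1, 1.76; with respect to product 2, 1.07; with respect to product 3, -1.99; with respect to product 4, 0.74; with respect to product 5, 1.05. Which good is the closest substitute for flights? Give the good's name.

product 1

Substitutes have ε > 0. Among the positive values, 1.76 (product 1) is largest.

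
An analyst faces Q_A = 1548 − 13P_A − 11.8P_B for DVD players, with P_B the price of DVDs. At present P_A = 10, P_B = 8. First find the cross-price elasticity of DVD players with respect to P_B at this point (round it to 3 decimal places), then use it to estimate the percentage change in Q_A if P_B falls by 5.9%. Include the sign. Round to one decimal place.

0.4%

At P_A = 10, P_B = 8: Q_A = 1323.6.
∂Q_A/∂P_B = -11.8.
ε = (∂Q_A/∂P_B)(P_B/Q_A) = -11.8000 × 8/1323.6 ≈ -0.071.
%ΔQ_A ≈ ε × %ΔP_B = -0.071 × (-5.9%) = 0.4%.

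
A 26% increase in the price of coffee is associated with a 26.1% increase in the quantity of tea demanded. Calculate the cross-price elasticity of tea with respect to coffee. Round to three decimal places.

ε = (%ΔQ of tea) / (%ΔP of coffee) = (26.1%) / (26%) ≈ 1.004.
Positive cross-price elasticity: substitutes.

1.004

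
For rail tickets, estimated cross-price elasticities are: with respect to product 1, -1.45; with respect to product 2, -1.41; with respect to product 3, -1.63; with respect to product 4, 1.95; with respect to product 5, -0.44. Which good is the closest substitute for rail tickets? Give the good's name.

Substitutes have ε > 0. Among the positive values, 1.95 (product 4) is largest.

product 4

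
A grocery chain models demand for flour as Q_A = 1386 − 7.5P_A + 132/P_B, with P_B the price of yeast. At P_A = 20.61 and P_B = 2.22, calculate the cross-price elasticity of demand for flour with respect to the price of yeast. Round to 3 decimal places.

-0.046

At P_A = 20.61 and P_B = 2.22: Q_A = 1290.884.
∂Q_A/∂P_B = −132/P_B² = -26.7835.
ε = (∂Q_A/∂P_B)(P_B/Q_A) = -26.7835 × (2.22/1290.884) ≈ -0.046.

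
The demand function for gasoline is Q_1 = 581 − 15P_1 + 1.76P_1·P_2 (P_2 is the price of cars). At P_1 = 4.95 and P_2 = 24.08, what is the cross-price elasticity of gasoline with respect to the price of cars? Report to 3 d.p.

0.293

At P_1 = 4.95 and P_2 = 24.08: Q_1 = 716.535.
∂Q_1/∂P_2 = 1.76P_1 = 1.76(4.95) = 8.7120.
ε = (∂Q_1/∂P_2)(P_2/Q_1) = 8.7120 × (24.08/716.535) ≈ 0.293.
ε > 0: substitutes.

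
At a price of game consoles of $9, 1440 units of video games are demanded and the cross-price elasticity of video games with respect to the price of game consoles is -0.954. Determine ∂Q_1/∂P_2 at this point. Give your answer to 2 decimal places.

ε = (∂Q_1/∂P_2)·(P_2/Q_1) ⇒ ∂Q_1/∂P_2 = ε·Q_1/P_2 = -0.954 × 1440/9 ≈ -152.64.

-152.64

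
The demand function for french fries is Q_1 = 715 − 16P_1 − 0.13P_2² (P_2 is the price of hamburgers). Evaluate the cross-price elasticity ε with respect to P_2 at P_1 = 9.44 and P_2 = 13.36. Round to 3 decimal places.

-0.086

At P_1 = 9.44 and P_2 = 13.36: Q_1 = 540.756.
∂Q_1/∂P_2 = -0.26P_2 = -0.26(13.36) = -3.4736.
ε = (∂Q_1/∂P_2)(P_2/Q_1) = -3.4736 × (13.36/540.756) ≈ -0.086.
ε < 0: complements.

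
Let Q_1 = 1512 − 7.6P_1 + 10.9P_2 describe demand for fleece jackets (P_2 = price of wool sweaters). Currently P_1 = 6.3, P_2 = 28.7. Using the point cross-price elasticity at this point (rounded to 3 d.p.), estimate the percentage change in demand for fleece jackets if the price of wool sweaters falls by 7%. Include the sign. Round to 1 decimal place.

-1.2%

At P_1 = 6.3, P_2 = 28.7: Q_1 = 1776.95.
∂Q_1/∂P_2 = 10.9.
ε = (∂Q_1/∂P_2)(P_2/Q_1) = 10.9000 × 28.7/1776.95 ≈ 0.176.
%ΔQ_1 ≈ ε × %ΔP_2 = 0.176 × (-7%) = -1.2%.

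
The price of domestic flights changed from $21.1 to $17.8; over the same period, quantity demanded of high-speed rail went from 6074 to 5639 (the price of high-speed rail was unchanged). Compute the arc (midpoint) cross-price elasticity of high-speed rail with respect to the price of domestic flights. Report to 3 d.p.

0.438

ΔQ_A = 5639 − 6074 = -435; ΔP_B = 17.8 − 21.1 = -3.3.
Midpoints: Q̄_A = 5856.5, P̄_B = 19.45.
ε = (ΔQ_A/Q̄_A)/(ΔP_B/P̄_B) = (-435/5856.5)/(-3.3/19.45) ≈ 0.438.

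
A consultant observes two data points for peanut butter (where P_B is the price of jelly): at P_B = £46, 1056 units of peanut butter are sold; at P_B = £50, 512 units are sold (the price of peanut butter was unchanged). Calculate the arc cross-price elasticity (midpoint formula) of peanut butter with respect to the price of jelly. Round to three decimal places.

ΔQ_A = 512 − 1056 = -544; ΔP_B = 50 − 46 = 4.
Midpoints: Q̄_A = 784.0, P̄_B = 48.00.
ε = (ΔQ_A/Q̄_A)/(ΔP_B/P̄_B) = (-544/784.0)/(4/48.00) ≈ -8.327.

-8.327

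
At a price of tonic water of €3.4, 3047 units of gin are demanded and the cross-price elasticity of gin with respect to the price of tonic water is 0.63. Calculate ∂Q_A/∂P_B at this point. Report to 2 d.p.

564.59

ε = (∂Q_A/∂P_B)·(P_B/Q_A) ⇒ ∂Q_A/∂P_B = ε·Q_A/P_B = 0.63 × 3047/3.4 ≈ 564.59.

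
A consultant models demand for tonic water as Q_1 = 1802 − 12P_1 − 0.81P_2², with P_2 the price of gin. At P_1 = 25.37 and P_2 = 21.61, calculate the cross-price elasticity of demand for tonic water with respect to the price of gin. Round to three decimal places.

At P_1 = 25.37 and P_2 = 21.61: Q_1 = 1119.296.
∂Q_1/∂P_2 = -1.62P_2 = -1.62(21.61) = -35.0082.
ε = (∂Q_1/∂P_2)(P_2/Q_1) = -35.0082 × (21.61/1119.296) ≈ -0.676.

-0.676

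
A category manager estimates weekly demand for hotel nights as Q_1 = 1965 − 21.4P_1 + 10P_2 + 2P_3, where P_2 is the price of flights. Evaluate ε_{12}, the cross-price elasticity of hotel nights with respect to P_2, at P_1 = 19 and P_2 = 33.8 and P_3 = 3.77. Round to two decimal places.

At P_1 = 19 and P_2 = 33.8 and P_3 = 3.77: Q_1 = 1903.94.
∂Q_1/∂P_2 = 10.
ε = (∂Q_1/∂P_2)(P_2/Q_1) = 10 × (33.8/1903.94) ≈ 0.18.

0.18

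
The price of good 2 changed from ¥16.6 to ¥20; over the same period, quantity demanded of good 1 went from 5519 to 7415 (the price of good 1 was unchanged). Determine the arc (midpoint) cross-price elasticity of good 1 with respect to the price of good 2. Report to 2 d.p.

ΔQ_1 = 7415 − 5519 = 1896; ΔP_2 = 20 − 16.6 = 3.4.
Midpoints: Q̄_1 = 6467.0, P̄_2 = 18.30.
ε = (ΔQ_1/Q̄_1)/(ΔP_2/P̄_2) = (1896/6467.0)/(3.4/18.30) ≈ 1.58.

1.58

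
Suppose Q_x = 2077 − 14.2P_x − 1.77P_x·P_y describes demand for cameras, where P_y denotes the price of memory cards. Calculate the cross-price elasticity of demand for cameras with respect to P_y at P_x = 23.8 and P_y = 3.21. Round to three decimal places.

At P_x = 23.8 and P_y = 3.21: Q_x = 1603.816.
∂Q_x/∂P_y = -1.77P_x = -1.77(23.8) = -42.1260.
ε = (∂Q_x/∂P_y)(P_y/Q_x) = -42.1260 × (3.21/1603.816) ≈ -0.084.

-0.084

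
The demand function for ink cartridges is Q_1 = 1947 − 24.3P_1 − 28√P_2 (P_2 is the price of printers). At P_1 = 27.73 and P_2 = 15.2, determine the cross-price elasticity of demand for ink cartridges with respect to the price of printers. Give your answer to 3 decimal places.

At P_1 = 27.73 and P_2 = 15.2: Q_1 = 1163.997.
∂Q_1/∂P_2 = -28/(2√P_2) = -28/(2√15.2) = -3.5909.
ε = (∂Q_1/∂P_2)(P_2/Q_1) = -3.5909 × (15.2/1163.997) ≈ -0.047.

-0.047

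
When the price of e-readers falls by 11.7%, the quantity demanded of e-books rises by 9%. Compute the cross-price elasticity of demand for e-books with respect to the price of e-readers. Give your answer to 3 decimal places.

ε = (%ΔQ of e-books) / (%ΔP of e-readers) = (9%) / (-11.7%) ≈ -0.769.

-0.769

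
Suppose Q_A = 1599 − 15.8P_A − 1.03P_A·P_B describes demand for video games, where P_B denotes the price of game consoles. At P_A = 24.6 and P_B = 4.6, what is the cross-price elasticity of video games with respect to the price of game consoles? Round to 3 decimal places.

-0.107

At P_A = 24.6 and P_B = 4.6: Q_A = 1093.765.
∂Q_A/∂P_B = -1.03P_A = -1.03(24.6) = -25.3380.
ε = (∂Q_A/∂P_B)(P_B/Q_A) = -25.3380 × (4.6/1093.765) ≈ -0.107.
ε < 0: complements.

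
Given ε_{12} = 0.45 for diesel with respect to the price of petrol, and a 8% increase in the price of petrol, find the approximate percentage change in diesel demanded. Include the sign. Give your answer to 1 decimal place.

3.6%

%ΔQ ≈ ε × %ΔP of petrol = 0.45 × (8%) = 3.6%.
Demand for diesel rises by about 3.6%.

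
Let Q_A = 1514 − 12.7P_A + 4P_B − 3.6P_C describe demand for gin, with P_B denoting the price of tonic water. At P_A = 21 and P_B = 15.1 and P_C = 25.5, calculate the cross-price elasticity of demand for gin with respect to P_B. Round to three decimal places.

0.050

At P_A = 21 and P_B = 15.1 and P_C = 25.5: Q_A = 1215.9.
∂Q_A/∂P_B = 4.
ε = (∂Q_A/∂P_B)(P_B/Q_A) = 4 × (15.1/1215.9) ≈ 0.050.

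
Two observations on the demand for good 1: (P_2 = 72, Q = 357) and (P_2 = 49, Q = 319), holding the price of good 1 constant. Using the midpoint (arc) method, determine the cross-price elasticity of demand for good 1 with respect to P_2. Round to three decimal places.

0.296

ΔQ_1 = 319 − 357 = -38; ΔP_2 = 49 − 72 = -23.
Midpoints: Q̄_1 = 338.0, P̄_2 = 60.50.
ε = (ΔQ_1/Q̄_1)/(ΔP_2/P̄_2) = (-38/338.0)/(-23/60.50) ≈ 0.296.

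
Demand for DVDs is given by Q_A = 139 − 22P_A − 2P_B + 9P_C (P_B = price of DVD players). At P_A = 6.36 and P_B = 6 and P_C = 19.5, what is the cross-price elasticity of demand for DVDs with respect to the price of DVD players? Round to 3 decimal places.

-0.074

At P_A = 6.36 and P_B = 6 and P_C = 19.5: Q_A = 162.58.
∂Q_A/∂P_B = -2.
ε = (∂Q_A/∂P_B)(P_B/Q_A) = -2 × (6/162.58) ≈ -0.074.
Since ε < 0, DVDs and DVD players are complements.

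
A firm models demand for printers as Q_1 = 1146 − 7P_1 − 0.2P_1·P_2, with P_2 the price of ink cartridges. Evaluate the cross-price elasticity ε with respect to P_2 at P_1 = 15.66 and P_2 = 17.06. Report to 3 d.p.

-0.054

At P_1 = 15.66 and P_2 = 17.06: Q_1 = 982.948.
∂Q_1/∂P_2 = -0.2P_1 = -0.2(15.66) = -3.1320.
ε = (∂Q_1/∂P_2)(P_2/Q_1) = -3.1320 × (17.06/982.948) ≈ -0.054.
ε < 0: complements.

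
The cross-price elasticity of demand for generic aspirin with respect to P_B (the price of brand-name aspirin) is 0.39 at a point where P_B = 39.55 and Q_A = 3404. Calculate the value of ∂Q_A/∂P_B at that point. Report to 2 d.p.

ε = (∂Q_A/∂P_B)·(P_B/Q_A) ⇒ ∂Q_A/∂P_B = ε·Q_A/P_B = 0.39 × 3404/39.55 ≈ 33.57.

33.57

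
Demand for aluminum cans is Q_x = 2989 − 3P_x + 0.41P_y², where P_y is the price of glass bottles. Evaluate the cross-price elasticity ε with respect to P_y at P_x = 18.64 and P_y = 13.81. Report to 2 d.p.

At P_x = 18.64 and P_y = 13.81: Q_x = 3011.274.
∂Q_x/∂P_y = 0.82P_y = 0.82(13.81) = 11.3242.
ε = (∂Q_x/∂P_y)(P_y/Q_x) = 11.3242 × (13.81/3011.274) ≈ 0.05.
ε > 0: substitutes.

0.05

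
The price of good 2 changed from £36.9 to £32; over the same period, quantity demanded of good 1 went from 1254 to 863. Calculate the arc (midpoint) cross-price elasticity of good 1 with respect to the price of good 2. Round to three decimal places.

2.597

ΔQ_1 = 863 − 1254 = -391; ΔP_2 = 32 − 36.9 = -4.9.
Midpoints: Q̄_1 = 1058.5, P̄_2 = 34.45.
ε = (ΔQ_1/Q̄_1)/(ΔP_2/P̄_2) = (-391/1058.5)/(-4.9/34.45) ≈ 2.597.
ε > 0: good 1 and good 2 are substitutes.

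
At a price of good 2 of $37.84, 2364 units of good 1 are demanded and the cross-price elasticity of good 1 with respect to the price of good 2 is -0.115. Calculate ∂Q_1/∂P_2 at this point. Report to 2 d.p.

-7.18

ε = (∂Q_1/∂P_2)·(P_2/Q_1) ⇒ ∂Q_1/∂P_2 = ε·Q_1/P_2 = -0.115 × 2364/37.84 ≈ -7.18.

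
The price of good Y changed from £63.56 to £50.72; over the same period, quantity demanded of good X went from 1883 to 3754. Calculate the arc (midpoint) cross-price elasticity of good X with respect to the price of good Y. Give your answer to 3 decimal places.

-2.954

ΔQ_X = 3754 − 1883 = 1871; ΔP_Y = 50.72 − 63.56 = -12.84.
Midpoints: Q̄_X = 2818.5, P̄_Y = 57.14.
ε = (ΔQ_X/Q̄_X)/(ΔP_Y/P̄_Y) = (1871/2818.5)/(-12.84/57.14) ≈ -2.954.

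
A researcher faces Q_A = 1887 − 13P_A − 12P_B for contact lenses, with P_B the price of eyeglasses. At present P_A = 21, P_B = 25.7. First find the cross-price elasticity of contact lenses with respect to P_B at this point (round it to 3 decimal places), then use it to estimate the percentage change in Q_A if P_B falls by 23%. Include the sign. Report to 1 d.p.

5.4%

At P_A = 21, P_B = 25.7: Q_A = 1305.6.
∂Q_A/∂P_B = -12.
ε = (∂Q_A/∂P_B)(P_B/Q_A) = -12.0000 × 25.7/1305.6 ≈ -0.236.
%ΔQ_A ≈ ε × %ΔP_B = -0.236 × (-23%) = 5.4%.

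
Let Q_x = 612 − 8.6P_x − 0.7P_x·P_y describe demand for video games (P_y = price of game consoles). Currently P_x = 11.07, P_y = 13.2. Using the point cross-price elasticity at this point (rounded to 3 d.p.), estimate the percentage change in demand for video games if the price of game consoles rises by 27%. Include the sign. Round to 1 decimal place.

-6.7%

At P_x = 11.07, P_y = 13.2: Q_x = 414.511.
∂Q_x/∂P_y = -0.7P_x = -7.7490.
ε = (∂Q_x/∂P_y)(P_y/Q_x) = -7.7490 × 13.2/414.511 ≈ -0.247.
%ΔQ_x ≈ ε × %ΔP_y = -0.247 × (27%) = -6.7%.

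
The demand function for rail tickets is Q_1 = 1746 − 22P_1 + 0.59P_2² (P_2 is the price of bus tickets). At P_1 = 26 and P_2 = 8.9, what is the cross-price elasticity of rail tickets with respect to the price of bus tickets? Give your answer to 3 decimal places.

At P_1 = 26 and P_2 = 8.9: Q_1 = 1220.734.
∂Q_1/∂P_2 = 1.18P_2 = 1.18(8.9) = 10.5020.
ε = (∂Q_1/∂P_2)(P_2/Q_1) = 10.5020 × (8.9/1220.734) ≈ 0.077.

0.077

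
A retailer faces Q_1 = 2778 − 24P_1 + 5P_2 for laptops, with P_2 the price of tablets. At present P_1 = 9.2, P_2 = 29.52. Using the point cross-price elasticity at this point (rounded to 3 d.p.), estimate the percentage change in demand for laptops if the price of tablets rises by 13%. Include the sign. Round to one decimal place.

At P_1 = 9.2, P_2 = 29.52: Q_1 = 2704.8.
∂Q_1/∂P_2 = 5.
ε = (∂Q_1/∂P_2)(P_2/Q_1) = 5.0000 × 29.52/2704.8 ≈ 0.055.
%ΔQ_1 ≈ ε × %ΔP_2 = 0.055 × (13%) = 0.7%.

0.7%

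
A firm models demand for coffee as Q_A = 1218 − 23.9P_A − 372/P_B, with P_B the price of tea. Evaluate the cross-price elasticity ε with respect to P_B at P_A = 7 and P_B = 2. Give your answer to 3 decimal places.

0.215

At P_A = 7 and P_B = 2: Q_A = 864.7.
∂Q_A/∂P_B = 372/P_B² = 93.0000.
ε = (∂Q_A/∂P_B)(P_B/Q_A) = 93.0000 × (2/864.7) ≈ 0.215.
ε > 0: substitutes.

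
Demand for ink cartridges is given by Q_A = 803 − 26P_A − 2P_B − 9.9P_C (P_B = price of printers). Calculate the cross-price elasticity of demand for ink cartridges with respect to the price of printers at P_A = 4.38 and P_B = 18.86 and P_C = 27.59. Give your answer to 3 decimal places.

-0.100

At P_A = 4.38 and P_B = 18.86 and P_C = 27.59: Q_A = 378.259.
∂Q_A/∂P_B = -2.
ε = (∂Q_A/∂P_B)(P_B/Q_A) = -2 × (18.86/378.259) ≈ -0.100.
Since ε < 0, ink cartridges and printers are complements.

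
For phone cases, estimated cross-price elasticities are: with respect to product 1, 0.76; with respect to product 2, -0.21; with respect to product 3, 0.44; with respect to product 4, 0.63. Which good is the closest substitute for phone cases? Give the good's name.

Substitutes have ε > 0. Among the positive values, 0.76 (product 1) is largest.

product 1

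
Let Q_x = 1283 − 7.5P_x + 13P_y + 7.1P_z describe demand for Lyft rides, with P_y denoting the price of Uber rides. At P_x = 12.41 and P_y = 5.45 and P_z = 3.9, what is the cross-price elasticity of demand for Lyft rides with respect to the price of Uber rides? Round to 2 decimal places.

0.05

At P_x = 12.41 and P_y = 5.45 and P_z = 3.9: Q_x = 1288.465.
∂Q_x/∂P_y = 13.
ε = (∂Q_x/∂P_y)(P_y/Q_x) = 13 × (5.45/1288.465) ≈ 0.05.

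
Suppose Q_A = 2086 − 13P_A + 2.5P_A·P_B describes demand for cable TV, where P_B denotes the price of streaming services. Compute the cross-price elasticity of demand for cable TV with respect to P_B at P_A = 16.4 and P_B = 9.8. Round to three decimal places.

At P_A = 16.4 and P_B = 9.8: Q_A = 2274.6.
∂Q_A/∂P_B = 2.5P_A = 2.5(16.4) = 41.0000.
ε = (∂Q_A/∂P_B)(P_B/Q_A) = 41.0000 × (9.8/2274.6) ≈ 0.177.
ε > 0: substitutes.

0.177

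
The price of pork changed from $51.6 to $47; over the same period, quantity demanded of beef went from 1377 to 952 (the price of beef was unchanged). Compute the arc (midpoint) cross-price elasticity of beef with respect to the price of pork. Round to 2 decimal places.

3.91

ΔQ_A = 952 − 1377 = -425; ΔP_B = 47 − 51.6 = -4.6.
Midpoints: Q̄_A = 1164.5, P̄_B = 49.30.
ε = (ΔQ_A/Q̄_A)/(ΔP_B/P̄_B) = (-425/1164.5)/(-4.6/49.30) ≈ 3.91.
ε > 0: beef and pork are substitutes.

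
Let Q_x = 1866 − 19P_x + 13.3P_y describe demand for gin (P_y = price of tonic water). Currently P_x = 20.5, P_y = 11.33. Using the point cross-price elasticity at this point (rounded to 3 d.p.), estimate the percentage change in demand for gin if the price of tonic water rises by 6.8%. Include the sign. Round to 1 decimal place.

0.6%

At P_x = 20.5, P_y = 11.33: Q_x = 1627.189.
∂Q_x/∂P_y = 13.3.
ε = (∂Q_x/∂P_y)(P_y/Q_x) = 13.3000 × 11.33/1627.189 ≈ 0.093.
%ΔQ_x ≈ ε × %ΔP_y = 0.093 × (6.8%) = 0.6%.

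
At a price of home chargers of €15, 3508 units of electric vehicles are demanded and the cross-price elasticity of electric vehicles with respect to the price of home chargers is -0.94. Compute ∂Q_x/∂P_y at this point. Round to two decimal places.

-219.83

ε = (∂Q_x/∂P_y)·(P_y/Q_x) ⇒ ∂Q_x/∂P_y = ε·Q_x/P_y = -0.94 × 3508/15 ≈ -219.83.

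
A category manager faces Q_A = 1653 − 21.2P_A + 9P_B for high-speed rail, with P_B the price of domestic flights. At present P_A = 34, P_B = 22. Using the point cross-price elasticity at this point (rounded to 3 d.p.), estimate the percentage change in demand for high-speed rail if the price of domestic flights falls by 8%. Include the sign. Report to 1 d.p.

-1.4%

At P_A = 34, P_B = 22: Q_A = 1130.2.
∂Q_A/∂P_B = 9.
ε = (∂Q_A/∂P_B)(P_B/Q_A) = 9.0000 × 22/1130.2 ≈ 0.175.
%ΔQ_A ≈ ε × %ΔP_B = 0.175 × (-8%) = -1.4%.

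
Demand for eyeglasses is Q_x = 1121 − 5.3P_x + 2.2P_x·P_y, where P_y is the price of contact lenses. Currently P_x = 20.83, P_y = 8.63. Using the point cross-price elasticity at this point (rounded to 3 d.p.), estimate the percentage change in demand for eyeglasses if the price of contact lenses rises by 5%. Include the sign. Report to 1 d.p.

1.4%

At P_x = 20.83, P_y = 8.63: Q_x = 1406.079.
∂Q_x/∂P_y = 2.2P_x = 45.8260.
ε = (∂Q_x/∂P_y)(P_y/Q_x) = 45.8260 × 8.63/1406.079 ≈ 0.281.
%ΔQ_x ≈ ε × %ΔP_y = 0.281 × (5%) = 1.4%.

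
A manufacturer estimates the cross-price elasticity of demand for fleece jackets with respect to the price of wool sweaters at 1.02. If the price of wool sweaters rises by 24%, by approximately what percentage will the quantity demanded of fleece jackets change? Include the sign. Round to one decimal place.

%ΔQ ≈ ε × %ΔP of wool sweaters = 1.02 × (24%) = 24.5%.

24.5%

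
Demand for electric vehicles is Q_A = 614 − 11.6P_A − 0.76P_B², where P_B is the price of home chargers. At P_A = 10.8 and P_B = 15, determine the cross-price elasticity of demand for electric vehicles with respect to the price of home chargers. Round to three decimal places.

At P_A = 10.8 and P_B = 15: Q_A = 317.72.
∂Q_A/∂P_B = -1.52P_B = -1.52(15) = -22.8000.
ε = (∂Q_A/∂P_B)(P_B/Q_A) = -22.8000 × (15/317.72) ≈ -1.076.
ε < 0: complements.

-1.076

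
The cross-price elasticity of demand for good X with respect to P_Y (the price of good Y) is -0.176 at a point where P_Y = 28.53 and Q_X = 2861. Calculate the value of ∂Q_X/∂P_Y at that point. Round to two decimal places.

ε = (∂Q_X/∂P_Y)·(P_Y/Q_X) ⇒ ∂Q_X/∂P_Y = ε·Q_X/P_Y = -0.176 × 2861/28.53 ≈ -17.65.

-17.65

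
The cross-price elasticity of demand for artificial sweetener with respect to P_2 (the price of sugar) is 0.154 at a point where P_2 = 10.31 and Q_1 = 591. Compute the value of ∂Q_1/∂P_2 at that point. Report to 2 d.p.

8.83

ε = (∂Q_1/∂P_2)·(P_2/Q_1) ⇒ ∂Q_1/∂P_2 = ε·Q_1/P_2 = 0.154 × 591/10.31 ≈ 8.83.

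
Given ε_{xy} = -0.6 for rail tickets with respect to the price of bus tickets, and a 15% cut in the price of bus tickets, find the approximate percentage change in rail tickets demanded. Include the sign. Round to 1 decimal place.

%ΔQ ≈ ε × %ΔP of bus tickets = -0.6 × (-15%) = 9.0%.

9.0%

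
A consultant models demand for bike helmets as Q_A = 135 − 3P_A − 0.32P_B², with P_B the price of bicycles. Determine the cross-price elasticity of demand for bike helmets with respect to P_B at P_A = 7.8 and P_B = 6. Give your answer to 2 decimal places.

At P_A = 7.8 and P_B = 6: Q_A = 100.08.
∂Q_A/∂P_B = -0.64P_B = -0.64(6) = -3.8400.
ε = (∂Q_A/∂P_B)(P_B/Q_A) = -3.8400 × (6/100.08) ≈ -0.23.
ε < 0: complements.

-0.23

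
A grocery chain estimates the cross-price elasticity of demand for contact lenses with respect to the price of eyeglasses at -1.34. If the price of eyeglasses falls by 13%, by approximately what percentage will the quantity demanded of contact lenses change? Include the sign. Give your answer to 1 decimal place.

%ΔQ ≈ ε × %ΔP of eyeglasses = -1.34 × (-13%) = 17.4%.

17.4%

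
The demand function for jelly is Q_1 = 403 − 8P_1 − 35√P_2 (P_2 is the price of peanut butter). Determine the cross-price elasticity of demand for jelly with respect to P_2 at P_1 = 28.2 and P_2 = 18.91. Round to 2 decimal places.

At P_1 = 28.2 and P_2 = 18.91: Q_1 = 25.200.
∂Q_1/∂P_2 = -35/(2√P_2) = -35/(2√18.91) = -4.0243.
ε = (∂Q_1/∂P_2)(P_2/Q_1) = -4.0243 × (18.91/25.200) ≈ -3.02.

-3.02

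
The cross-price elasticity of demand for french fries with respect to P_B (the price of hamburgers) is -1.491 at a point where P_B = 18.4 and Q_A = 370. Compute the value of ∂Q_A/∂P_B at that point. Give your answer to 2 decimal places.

-29.98

ε = (∂Q_A/∂P_B)·(P_B/Q_A) ⇒ ∂Q_A/∂P_B = ε·Q_A/P_B = -1.491 × 370/18.4 ≈ -29.98.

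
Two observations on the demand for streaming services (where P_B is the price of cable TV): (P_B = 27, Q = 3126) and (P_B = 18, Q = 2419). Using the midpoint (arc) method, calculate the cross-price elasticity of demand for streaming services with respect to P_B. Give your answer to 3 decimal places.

ΔQ_A = 2419 − 3126 = -707; ΔP_B = 18 − 27 = -9.
Midpoints: Q̄_A = 2772.5, P̄_B = 22.50.
ε = (ΔQ_A/Q̄_A)/(ΔP_B/P̄_B) = (-707/2772.5)/(-9/22.50) ≈ 0.638.

0.638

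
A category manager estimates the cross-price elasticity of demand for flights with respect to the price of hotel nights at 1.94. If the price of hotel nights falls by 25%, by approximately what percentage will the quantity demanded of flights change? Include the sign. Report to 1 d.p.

-48.5%

%ΔQ ≈ ε × %ΔP of hotel nights = 1.94 × (-25%) = -48.5%.
Demand for flights falls by about 48.5%.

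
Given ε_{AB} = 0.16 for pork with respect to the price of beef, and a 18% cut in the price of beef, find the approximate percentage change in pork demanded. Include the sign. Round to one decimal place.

-2.9%

%ΔQ ≈ ε × %ΔP of beef = 0.16 × (-18%) = -2.9%.
Demand for pork falls by about 2.9%.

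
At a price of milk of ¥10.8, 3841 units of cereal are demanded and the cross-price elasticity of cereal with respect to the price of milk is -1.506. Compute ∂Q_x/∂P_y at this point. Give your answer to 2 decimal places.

-535.61

ε = (∂Q_x/∂P_y)·(P_y/Q_x) ⇒ ∂Q_x/∂P_y = ε·Q_x/P_y = -1.506 × 3841/10.8 ≈ -535.61.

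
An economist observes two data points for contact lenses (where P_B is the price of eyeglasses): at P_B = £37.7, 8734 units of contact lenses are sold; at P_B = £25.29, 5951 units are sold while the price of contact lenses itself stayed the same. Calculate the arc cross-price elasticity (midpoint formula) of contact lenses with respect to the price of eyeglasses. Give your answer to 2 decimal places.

0.96

ΔQ_A = 5951 − 8734 = -2783; ΔP_B = 25.29 − 37.7 = -12.41.
Midpoints: Q̄_A = 7342.5, P̄_B = 31.50.
ε = (ΔQ_A/Q̄_A)/(ΔP_B/P̄_B) = (-2783/7342.5)/(-12.41/31.50) ≈ 0.96.
ε > 0: contact lenses and eyeglasses are substitutes.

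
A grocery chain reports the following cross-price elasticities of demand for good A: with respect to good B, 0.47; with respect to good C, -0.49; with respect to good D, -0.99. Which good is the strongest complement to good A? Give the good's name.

Complements have ε < 0. The most negative value is -0.99 (good D).

good D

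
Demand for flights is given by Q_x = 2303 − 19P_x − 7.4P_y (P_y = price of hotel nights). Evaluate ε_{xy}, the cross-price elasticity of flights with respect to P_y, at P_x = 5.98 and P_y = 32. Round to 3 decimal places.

At P_x = 5.98 and P_y = 32: Q_x = 1952.58.
∂Q_x/∂P_y = -7.4.
ε = (∂Q_x/∂P_y)(P_y/Q_x) = -7.4 × (32/1952.58) ≈ -0.121.
Since ε < 0, flights and hotel nights are complements.

-0.121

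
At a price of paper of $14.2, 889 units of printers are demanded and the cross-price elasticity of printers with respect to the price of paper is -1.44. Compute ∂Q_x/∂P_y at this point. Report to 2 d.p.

-90.15

ε = (∂Q_x/∂P_y)·(P_y/Q_x) ⇒ ∂Q_x/∂P_y = ε·Q_x/P_y = -1.44 × 889/14.2 ≈ -90.15.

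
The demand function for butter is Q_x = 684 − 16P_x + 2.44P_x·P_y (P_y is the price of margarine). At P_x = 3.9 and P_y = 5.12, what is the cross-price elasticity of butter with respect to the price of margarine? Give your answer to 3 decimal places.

At P_x = 3.9 and P_y = 5.12: Q_x = 670.322.
∂Q_x/∂P_y = 2.44P_x = 2.44(3.9) = 9.5160.
ε = (∂Q_x/∂P_y)(P_y/Q_x) = 9.5160 × (5.12/670.322) ≈ 0.073.
ε > 0: substitutes.

0.073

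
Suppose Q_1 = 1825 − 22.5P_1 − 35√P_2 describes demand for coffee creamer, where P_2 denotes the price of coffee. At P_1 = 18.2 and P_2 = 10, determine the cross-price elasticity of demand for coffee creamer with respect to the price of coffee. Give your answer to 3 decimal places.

At P_1 = 18.2 and P_2 = 10: Q_1 = 1304.820.
∂Q_1/∂P_2 = -35/(2√P_2) = -35/(2√10) = -5.5340.
ε = (∂Q_1/∂P_2)(P_2/Q_1) = -5.5340 × (10/1304.820) ≈ -0.042.

-0.042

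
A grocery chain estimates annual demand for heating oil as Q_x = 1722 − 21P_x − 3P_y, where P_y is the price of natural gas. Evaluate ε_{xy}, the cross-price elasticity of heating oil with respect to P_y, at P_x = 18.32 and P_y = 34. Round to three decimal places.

At P_x = 18.32 and P_y = 34: Q_x = 1235.28.
∂Q_x/∂P_y = -3.
ε = (∂Q_x/∂P_y)(P_y/Q_x) = -3 × (34/1235.28) ≈ -0.083.

-0.083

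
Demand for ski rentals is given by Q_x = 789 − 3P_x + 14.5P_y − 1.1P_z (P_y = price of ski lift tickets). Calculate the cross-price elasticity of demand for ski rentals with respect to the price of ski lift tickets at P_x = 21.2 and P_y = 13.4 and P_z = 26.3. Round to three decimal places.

0.218

At P_x = 21.2 and P_y = 13.4 and P_z = 26.3: Q_x = 890.77.
∂Q_x/∂P_y = 14.5.
ε = (∂Q_x/∂P_y)(P_y/Q_x) = 14.5 × (13.4/890.77) ≈ 0.218.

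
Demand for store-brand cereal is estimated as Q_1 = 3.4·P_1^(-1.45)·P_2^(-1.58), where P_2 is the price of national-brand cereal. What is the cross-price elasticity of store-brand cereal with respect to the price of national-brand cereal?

-1.58

In a log-linear (constant-elasticity) demand function, the coefficient on the exponent of P_2 is the cross-price elasticity.
ε = -1.58. Negative, so store-brand cereal and national-brand cereal are complements.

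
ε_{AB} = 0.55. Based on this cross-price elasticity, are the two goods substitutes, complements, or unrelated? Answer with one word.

substitutes

ε = 0.55 > 0, so a higher price of good B raises demand for good A: substitutes.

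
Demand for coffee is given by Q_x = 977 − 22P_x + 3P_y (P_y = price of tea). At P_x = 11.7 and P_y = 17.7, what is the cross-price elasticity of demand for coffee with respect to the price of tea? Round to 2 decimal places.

0.07

At P_x = 11.7 and P_y = 17.7: Q_x = 772.7.
∂Q_x/∂P_y = 3.
ε = (∂Q_x/∂P_y)(P_y/Q_x) = 3 × (17.7/772.7) ≈ 0.07.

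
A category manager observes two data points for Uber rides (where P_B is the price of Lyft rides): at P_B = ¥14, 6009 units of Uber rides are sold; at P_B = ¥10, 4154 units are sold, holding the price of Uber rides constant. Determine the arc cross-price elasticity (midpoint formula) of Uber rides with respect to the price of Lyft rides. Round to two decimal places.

ΔQ_A = 4154 − 6009 = -1855; ΔP_B = 10 − 14 = -4.
Midpoints: Q̄_A = 5081.5, P̄_B = 12.00.
ε = (ΔQ_A/Q̄_A)/(ΔP_B/P̄_B) = (-1855/5081.5)/(-4/12.00) ≈ 1.10.

1.10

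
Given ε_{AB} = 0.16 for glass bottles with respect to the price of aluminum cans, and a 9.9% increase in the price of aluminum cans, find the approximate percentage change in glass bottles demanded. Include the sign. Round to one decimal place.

1.6%

%ΔQ ≈ ε × %ΔP of aluminum cans = 0.16 × (9.9%) = 1.6%.
Demand for glass bottles rises by about 1.6%.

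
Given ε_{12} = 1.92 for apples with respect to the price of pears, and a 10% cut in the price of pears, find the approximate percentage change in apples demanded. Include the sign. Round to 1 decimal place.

-19.2%

%ΔQ ≈ ε × %ΔP of pears = 1.92 × (-10%) = -19.2%.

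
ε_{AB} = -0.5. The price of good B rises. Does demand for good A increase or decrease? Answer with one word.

decrease

ε < 0 and the price of good B rises, so the quantity of good A moves in the opposite direction: it decreases.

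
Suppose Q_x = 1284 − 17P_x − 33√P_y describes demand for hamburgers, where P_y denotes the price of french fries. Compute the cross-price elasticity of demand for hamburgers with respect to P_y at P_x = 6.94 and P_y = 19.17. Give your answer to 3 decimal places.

-0.071

At P_x = 6.94 and P_y = 19.17: Q_x = 1021.534.
∂Q_x/∂P_y = -33/(2√P_y) = -33/(2√19.17) = -3.7685.
ε = (∂Q_x/∂P_y)(P_y/Q_x) = -3.7685 × (19.17/1021.534) ≈ -0.071.
ε < 0: complements.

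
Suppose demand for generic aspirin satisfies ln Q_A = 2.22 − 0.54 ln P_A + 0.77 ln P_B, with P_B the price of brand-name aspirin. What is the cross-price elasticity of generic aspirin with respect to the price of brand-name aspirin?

0.77

In a log-linear (constant-elasticity) demand function, the coefficient on ln P_B is the cross-price elasticity.
ε = 0.77. Positive, so generic aspirin and brand-name aspirin are substitutes.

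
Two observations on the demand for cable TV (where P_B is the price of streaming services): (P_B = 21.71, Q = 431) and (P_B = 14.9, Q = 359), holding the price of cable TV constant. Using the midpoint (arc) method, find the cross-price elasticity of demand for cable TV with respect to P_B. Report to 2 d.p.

0.49

ΔQ_A = 359 − 431 = -72; ΔP_B = 14.9 − 21.71 = -6.81.
Midpoints: Q̄_A = 395.0, P̄_B = 18.30.
ε = (ΔQ_A/Q̄_A)/(ΔP_B/P̄_B) = (-72/395.0)/(-6.81/18.30) ≈ 0.49.
ε > 0: cable TV and streaming services are substitutes.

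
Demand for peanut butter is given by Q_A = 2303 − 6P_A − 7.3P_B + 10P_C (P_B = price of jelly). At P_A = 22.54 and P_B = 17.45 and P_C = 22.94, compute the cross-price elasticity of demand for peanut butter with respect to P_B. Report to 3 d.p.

At P_A = 22.54 and P_B = 17.45 and P_C = 22.94: Q_A = 2269.775.
∂Q_A/∂P_B = -7.3.
ε = (∂Q_A/∂P_B)(P_B/Q_A) = -7.3 × (17.45/2269.775) ≈ -0.056.
Since ε < 0, peanut butter and jelly are complements.

-0.056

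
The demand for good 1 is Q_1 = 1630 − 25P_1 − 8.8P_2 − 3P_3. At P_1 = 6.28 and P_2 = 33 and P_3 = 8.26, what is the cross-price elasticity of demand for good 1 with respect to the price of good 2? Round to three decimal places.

At P_1 = 6.28 and P_2 = 33 and P_3 = 8.26: Q_1 = 1157.82.
∂Q_1/∂P_2 = -8.8.
ε = (∂Q_1/∂P_2)(P_2/Q_1) = -8.8 × (33/1157.82) ≈ -0.251.
Since ε < 0, good 1 and good 2 are complements.

-0.251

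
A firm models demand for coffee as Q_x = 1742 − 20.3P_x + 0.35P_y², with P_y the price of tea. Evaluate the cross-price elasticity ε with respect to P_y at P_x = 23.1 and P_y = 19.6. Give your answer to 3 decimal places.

0.191

At P_x = 23.1 and P_y = 19.6: Q_x = 1407.526.
∂Q_x/∂P_y = 0.7P_y = 0.7(19.6) = 13.7200.
ε = (∂Q_x/∂P_y)(P_y/Q_x) = 13.7200 × (19.6/1407.526) ≈ 0.191.
ε > 0: substitutes.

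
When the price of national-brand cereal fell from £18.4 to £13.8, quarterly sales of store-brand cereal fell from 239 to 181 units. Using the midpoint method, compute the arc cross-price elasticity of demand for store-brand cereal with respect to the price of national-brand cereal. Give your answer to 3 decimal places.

ΔQ_A = 181 − 239 = -58; ΔP_B = 13.8 − 18.4 = -4.6.
Midpoints: Q̄_A = 210.0, P̄_B = 16.10.
ε = (ΔQ_A/Q̄_A)/(ΔP_B/P̄_B) = (-58/210.0)/(-4.6/16.10) ≈ 0.967.
ε > 0: store-brand cereal and national-brand cereal are substitutes.

0.967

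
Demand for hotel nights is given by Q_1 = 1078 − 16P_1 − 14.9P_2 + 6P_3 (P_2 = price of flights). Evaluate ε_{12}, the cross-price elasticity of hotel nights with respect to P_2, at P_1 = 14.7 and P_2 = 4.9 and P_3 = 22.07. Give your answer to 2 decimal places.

At P_1 = 14.7 and P_2 = 4.9 and P_3 = 22.07: Q_1 = 902.21.
∂Q_1/∂P_2 = -14.9.
ε = (∂Q_1/∂P_2)(P_2/Q_1) = -14.9 × (4.9/902.21) ≈ -0.08.
Since ε < 0, hotel nights and flights are complements.

-0.08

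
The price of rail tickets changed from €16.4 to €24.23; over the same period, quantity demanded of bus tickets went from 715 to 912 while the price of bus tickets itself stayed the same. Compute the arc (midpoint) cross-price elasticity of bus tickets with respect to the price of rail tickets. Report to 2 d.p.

ΔQ_A = 912 − 715 = 197; ΔP_B = 24.23 − 16.4 = 7.83.
Midpoints: Q̄_A = 813.5, P̄_B = 20.31.
ε = (ΔQ_A/Q̄_A)/(ΔP_B/P̄_B) = (197/813.5)/(7.83/20.31) ≈ 0.63.

0.63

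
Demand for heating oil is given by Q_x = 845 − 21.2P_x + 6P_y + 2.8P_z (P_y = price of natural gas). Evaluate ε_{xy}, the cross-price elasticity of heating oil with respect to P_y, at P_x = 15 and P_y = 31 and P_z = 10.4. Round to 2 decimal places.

At P_x = 15 and P_y = 31 and P_z = 10.4: Q_x = 742.12.
∂Q_x/∂P_y = 6.
ε = (∂Q_x/∂P_y)(P_y/Q_x) = 6 × (31/742.12) ≈ 0.25.
Since ε > 0, heating oil and natural gas are substitutes.

0.25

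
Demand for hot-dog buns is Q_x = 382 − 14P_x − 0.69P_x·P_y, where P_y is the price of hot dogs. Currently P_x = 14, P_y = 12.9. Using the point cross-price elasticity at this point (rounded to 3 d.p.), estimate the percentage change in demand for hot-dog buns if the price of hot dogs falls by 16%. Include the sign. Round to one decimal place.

At P_x = 14, P_y = 12.9: Q_x = 61.386.
∂Q_x/∂P_y = -0.69P_x = -9.6600.
ε = (∂Q_x/∂P_y)(P_y/Q_x) = -9.6600 × 12.9/61.386 ≈ -2.030.
%ΔQ_x ≈ ε × %ΔP_y = -2.030 × (-16%) = 32.5%.

32.5%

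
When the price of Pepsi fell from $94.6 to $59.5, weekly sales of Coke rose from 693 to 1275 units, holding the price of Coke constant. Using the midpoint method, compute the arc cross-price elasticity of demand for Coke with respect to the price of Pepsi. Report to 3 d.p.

-1.298

ΔQ_A = 1275 − 693 = 582; ΔP_B = 59.5 − 94.6 = -35.1.
Midpoints: Q̄_A = 984.0, P̄_B = 77.05.
ε = (ΔQ_A/Q̄_A)/(ΔP_B/P̄_B) = (582/984.0)/(-35.1/77.05) ≈ -1.298.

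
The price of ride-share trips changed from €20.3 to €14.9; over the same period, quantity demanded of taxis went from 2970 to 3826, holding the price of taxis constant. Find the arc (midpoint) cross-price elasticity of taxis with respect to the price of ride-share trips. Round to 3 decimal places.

ΔQ_A = 3826 − 2970 = 856; ΔP_B = 14.9 − 20.3 = -5.4.
Midpoints: Q̄_A = 3398.0, P̄_B = 17.60.
ε = (ΔQ_A/Q̄_A)/(ΔP_B/P̄_B) = (856/3398.0)/(-5.4/17.60) ≈ -0.821.

-0.821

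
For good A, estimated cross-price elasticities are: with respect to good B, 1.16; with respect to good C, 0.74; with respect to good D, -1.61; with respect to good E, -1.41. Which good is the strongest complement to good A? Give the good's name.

good D

Complements have ε < 0. The most negative value is -1.61 (good D).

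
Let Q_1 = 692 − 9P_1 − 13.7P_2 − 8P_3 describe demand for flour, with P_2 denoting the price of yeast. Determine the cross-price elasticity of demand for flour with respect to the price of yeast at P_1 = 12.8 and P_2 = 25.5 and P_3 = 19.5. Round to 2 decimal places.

At P_1 = 12.8 and P_2 = 25.5 and P_3 = 19.5: Q_1 = 71.45.
∂Q_1/∂P_2 = -13.7.
ε = (∂Q_1/∂P_2)(P_2/Q_1) = -13.7 × (25.5/71.45) ≈ -4.89.

-4.89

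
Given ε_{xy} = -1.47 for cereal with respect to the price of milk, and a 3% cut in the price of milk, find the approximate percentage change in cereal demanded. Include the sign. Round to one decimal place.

4.4%

%ΔQ ≈ ε × %ΔP of milk = -1.47 × (-3%) = 4.4%.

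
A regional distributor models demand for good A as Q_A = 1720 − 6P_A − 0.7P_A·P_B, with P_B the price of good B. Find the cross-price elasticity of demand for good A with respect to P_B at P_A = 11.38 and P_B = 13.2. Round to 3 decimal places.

At P_A = 11.38 and P_B = 13.2: Q_A = 1546.569.
∂Q_A/∂P_B = -0.7P_A = -0.7(11.38) = -7.9660.
ε = (∂Q_A/∂P_B)(P_B/Q_A) = -7.9660 × (13.2/1546.569) ≈ -0.068.
ε < 0: complements.

-0.068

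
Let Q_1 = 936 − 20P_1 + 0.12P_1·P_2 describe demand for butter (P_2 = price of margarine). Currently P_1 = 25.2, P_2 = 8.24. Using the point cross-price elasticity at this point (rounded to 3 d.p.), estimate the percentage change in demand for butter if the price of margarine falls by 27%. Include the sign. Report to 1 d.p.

At P_1 = 25.2, P_2 = 8.24: Q_1 = 456.918.
∂Q_1/∂P_2 = 0.12P_1 = 3.0240.
ε = (∂Q_1/∂P_2)(P_2/Q_1) = 3.0240 × 8.24/456.918 ≈ 0.055.
%ΔQ_1 ≈ ε × %ΔP_2 = 0.055 × (-27%) = -1.5%.

-1.5%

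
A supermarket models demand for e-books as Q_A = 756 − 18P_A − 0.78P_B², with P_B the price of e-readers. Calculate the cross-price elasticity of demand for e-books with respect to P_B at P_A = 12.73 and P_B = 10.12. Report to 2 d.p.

At P_A = 12.73 and P_B = 10.12: Q_A = 446.977.
∂Q_A/∂P_B = -1.56P_B = -1.56(10.12) = -15.7872.
ε = (∂Q_A/∂P_B)(P_B/Q_A) = -15.7872 × (10.12/446.977) ≈ -0.36.
ε < 0: complements.

-0.36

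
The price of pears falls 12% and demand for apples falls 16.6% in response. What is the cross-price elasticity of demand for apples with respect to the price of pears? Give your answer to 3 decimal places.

ε = (%ΔQ of apples) / (%ΔP of pears) = (-16.6%) / (-12%) ≈ 1.383.
Positive cross-price elasticity: substitutes.

1.383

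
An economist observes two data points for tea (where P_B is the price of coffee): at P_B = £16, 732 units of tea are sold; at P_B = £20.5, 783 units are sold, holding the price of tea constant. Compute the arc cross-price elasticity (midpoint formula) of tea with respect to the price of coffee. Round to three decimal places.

ΔQ_A = 783 − 732 = 51; ΔP_B = 20.5 − 16 = 4.5.
Midpoints: Q̄_A = 757.5, P̄_B = 18.25.
ε = (ΔQ_A/Q̄_A)/(ΔP_B/P̄_B) = (51/757.5)/(4.5/18.25) ≈ 0.273.
ε > 0: tea and coffee are substitutes.

0.273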